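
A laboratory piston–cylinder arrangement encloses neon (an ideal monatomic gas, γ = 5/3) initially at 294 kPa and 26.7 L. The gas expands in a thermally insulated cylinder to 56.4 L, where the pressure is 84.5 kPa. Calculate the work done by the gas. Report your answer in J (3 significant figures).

W ≈ 4630 J

Adiabatic: W = (P₁V₁ − P₂V₂)/(γ − 1) with γ = 5/3.
P₁V₁ = 7850 J, P₂V₂ = 4766 J.
W = (7850 − 4766) / 0.6667 = 4626 J.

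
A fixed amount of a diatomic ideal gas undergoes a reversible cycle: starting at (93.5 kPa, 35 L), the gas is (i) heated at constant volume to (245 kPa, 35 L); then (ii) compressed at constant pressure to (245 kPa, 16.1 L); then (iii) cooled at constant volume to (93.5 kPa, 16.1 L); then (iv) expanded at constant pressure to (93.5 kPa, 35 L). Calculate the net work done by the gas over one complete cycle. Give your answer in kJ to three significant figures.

W_net ≈ -2.86 kJ

Constant-volume legs do no work.
W(ii) = (245)(16.1 − 35) = -4630 J; W(iv) = (93.5)(35 − 16.1) = 1767 J.
W_net = -4630 + 1767 = -2863 J (the counter-clockwise enclosed area).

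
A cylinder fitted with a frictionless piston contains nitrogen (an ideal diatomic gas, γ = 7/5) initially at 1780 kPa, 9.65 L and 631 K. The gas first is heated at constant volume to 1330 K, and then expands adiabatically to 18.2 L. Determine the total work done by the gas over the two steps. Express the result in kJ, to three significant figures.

W_total ≈ 20.3 kJ

Step 1 (isochoric): W = 0 (constant volume).
After step 1: P = 3752 kPa (V unchanged).
Step 2 (adiabatic): W = (P₁V₁ − P₂V₂)/(γ−1) = (36205 − 28090)/0.4 = 20288 J.
W_total = 0 + 20288 = 20288 J.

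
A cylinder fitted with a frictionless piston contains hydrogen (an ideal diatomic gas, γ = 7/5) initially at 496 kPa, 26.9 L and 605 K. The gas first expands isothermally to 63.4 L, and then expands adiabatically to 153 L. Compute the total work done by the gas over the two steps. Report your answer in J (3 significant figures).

Step 1 (isothermal): W = P₁V₁ ln(V₂/V₁) = (13342) ln(63.4/26.9) = 11439 J.
After step 1: P = 210.4 kPa, V = 63.4 L, T = 605 K.
Step 2 (adiabatic): W = (P₁V₁ − P₂V₂)/(γ−1) = (13342 − 9380)/0.4 = 9907 J.
W_total = 11439 + 9907 = 21345 J.

W_total ≈ 21300 J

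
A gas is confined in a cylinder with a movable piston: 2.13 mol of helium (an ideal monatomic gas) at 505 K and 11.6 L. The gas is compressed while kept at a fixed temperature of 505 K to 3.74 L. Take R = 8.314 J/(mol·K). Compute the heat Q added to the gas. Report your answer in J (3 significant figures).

Isothermal ⇒ ΔU = 0, so Q = W = nRT ln(V₂/V₁).
Q = (2.13)(8.314)(505) ln(3.74/11.6) = 8943 × -1.132 = -10123 J.

Q ≈ -10100 J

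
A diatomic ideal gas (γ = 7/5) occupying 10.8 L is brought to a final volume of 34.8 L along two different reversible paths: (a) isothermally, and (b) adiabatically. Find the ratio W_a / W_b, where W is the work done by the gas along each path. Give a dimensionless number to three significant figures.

W_a / W_b ≈ 1.25

Path (a) isothermal: W = P₁V₁ ln(V₂/V₁) → W_a/(P₁V₁) = 1.17.
Path (b) adiabatic: W = P₁V₁(1 − (V₁/V₂)^(γ−1))/(γ−1) → W_b/(P₁V₁) = 0.9344.
W_a / W_b = 1.17 / 0.9344 = 1.252.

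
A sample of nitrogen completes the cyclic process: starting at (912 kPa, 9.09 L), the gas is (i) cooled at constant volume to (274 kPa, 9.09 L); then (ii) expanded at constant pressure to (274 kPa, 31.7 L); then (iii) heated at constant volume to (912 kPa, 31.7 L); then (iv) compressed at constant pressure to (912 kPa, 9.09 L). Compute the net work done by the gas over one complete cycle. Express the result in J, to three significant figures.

Constant-volume legs do no work.
W(ii) = (274)(31.7 − 9.09) = 6195 J; W(iv) = (912)(9.09 − 31.7) = -20620 J.
W_net = 6195 − 20620 = -14425 J (the counter-clockwise enclosed area).

W_net ≈ -14400 J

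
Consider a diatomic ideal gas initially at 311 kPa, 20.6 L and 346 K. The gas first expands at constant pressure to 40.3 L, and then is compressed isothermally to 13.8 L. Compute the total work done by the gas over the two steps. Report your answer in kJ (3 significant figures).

W_total ≈ -7.31 kJ

Step 1 (isobaric): W = PΔV = (311 kPa)(40.3 − 20.6 L) = 6127 J.
After step 1: P = 311 kPa, V = 40.3 L, T = 676.9 K.
Step 2 (isothermal): W = P₁V₁ ln(V₂/V₁) = (12533) ln(13.8/40.3) = -13432 J.
W_total = 6127 − 13432 = -7305 J.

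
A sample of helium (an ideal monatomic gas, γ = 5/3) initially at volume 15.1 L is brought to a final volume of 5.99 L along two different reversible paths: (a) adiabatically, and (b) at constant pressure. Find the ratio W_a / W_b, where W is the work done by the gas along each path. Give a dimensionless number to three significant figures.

Path (a) adiabatic: W = P₁V₁(1 − (V₁/V₂)^(γ−1))/(γ−1) → W_a/(P₁V₁) = -1.278.
Path (b) isobaric: W = P₁(V₂ − V₁) → W_b/(P₁V₁) = -0.6033.
W_a / W_b = -1.278 / -0.6033 = 2.119.

W_a / W_b ≈ 2.12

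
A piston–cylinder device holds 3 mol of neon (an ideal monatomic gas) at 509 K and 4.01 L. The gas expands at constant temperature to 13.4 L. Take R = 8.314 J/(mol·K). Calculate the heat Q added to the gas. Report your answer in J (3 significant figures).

Q ≈ 15300 J

Isothermal ⇒ ΔU = 0, so Q = W = nRT ln(V₂/V₁).
Q = (3)(8.314)(509) ln(13.4/4.01) = 12695 × 1.206 = 15317 J.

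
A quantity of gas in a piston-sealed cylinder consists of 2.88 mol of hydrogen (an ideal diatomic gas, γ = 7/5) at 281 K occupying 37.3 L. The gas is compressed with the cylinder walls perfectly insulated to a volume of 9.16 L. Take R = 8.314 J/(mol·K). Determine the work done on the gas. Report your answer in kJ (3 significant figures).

W ≈ 12.7 kJ

Adiabatic: TV^(γ−1) = const with γ = 7/5.
T₂ = T₁ (V₁/V₂)^(γ−1) = 281 × (37.3/9.16)^0.4 = 281 × 1.754 = 492.8 K.
W_by = nCᵥ(T₁ − T₂) = (2.88)(20.79)(281 − 492.8) = -12676 J.
Work on gas = −W_by = 12676 J.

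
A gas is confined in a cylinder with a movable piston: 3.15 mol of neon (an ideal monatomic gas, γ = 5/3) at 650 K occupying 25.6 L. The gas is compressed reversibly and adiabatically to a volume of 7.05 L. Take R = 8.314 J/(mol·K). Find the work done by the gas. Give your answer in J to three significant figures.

W ≈ -34800 J

Adiabatic: TV^(γ−1) = const with γ = 5/3.
T₂ = T₁ (V₁/V₂)^(γ−1) = 650 × (25.6/7.05)^0.667 = 650 × 2.362 = 1536 K.
W_by = nCᵥ(T₁ − T₂) = (3.15)(12.47)(650 − 1536) = -34790 J.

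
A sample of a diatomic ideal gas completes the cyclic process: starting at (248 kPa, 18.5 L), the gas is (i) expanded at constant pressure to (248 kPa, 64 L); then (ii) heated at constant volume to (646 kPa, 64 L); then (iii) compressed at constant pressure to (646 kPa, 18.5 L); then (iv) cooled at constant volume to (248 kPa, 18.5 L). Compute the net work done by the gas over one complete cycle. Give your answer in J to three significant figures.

W_net ≈ -18100 J

Constant-volume legs do no work.
W(i) = (248)(64 − 18.5) = 11284 J; W(iii) = (646)(18.5 − 64) = -29393 J.
W_net = 11284 − 29393 = -18109 J (the counter-clockwise enclosed area).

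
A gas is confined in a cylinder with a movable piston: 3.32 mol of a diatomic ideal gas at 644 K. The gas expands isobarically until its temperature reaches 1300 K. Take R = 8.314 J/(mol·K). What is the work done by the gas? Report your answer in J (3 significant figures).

W ≈ 18100 J

Isobaric: W = P ΔV = nR ΔT.
W = (3.32)(8.314)(1300 − 644) = 18107 J.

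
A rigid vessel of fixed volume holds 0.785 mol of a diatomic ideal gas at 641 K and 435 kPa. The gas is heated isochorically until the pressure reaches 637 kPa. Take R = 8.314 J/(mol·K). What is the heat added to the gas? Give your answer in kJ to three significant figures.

Constant volume ⇒ W = 0, so Q = ΔU = nCᵥΔT with Cᵥ = 5R/2 = 20.79 J/(mol·K).
At constant V, T₂/T₁ = P₂/P₁ ⇒ ΔT = T₁(P₂/P₁ − 1) = 641·(637/435 − 1) = 297.7 K.
ΔU = (0.785)(20.79)(297.7) = 4857 J.

Q ≈ 4.86 kJ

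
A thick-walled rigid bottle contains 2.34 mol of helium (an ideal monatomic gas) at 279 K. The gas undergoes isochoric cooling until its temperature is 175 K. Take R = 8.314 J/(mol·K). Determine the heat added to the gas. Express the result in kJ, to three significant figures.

Constant volume ⇒ W = 0, so Q = ΔU = nCᵥΔT with Cᵥ = 3R/2 = 12.47 J/(mol·K).
ΔU = (2.34)(12.47)(175 − 279) = -3035 J.

Q ≈ -3.03 kJ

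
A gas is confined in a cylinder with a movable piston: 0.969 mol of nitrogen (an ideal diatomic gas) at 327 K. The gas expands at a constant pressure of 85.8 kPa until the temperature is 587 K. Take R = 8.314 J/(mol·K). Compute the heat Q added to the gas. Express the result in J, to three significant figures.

Q ≈ 7330 J

Isobaric: W = nRΔT = (0.969)(8.314)(260) = 2095 J.
ΔU = nCᵥΔT with Cᵥ = 5R/2: ΔU = (0.969)(20.79)(260) = 5237 J.
Q = ΔU + W = 5237 + 2095 = 7331 J.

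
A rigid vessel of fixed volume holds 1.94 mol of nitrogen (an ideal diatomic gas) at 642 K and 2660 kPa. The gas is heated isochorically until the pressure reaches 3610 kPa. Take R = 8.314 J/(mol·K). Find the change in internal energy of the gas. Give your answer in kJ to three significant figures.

Constant volume ⇒ W = 0, so Q = ΔU = nCᵥΔT with Cᵥ = 5R/2 = 20.79 J/(mol·K).
At constant V, T₂/T₁ = P₂/P₁ ⇒ ΔT = T₁(P₂/P₁ − 1) = 642·(3610/2660 − 1) = 229.3 K.
ΔU = (1.94)(20.79)(229.3) = 9245 J.

ΔU ≈ 9.25 kJ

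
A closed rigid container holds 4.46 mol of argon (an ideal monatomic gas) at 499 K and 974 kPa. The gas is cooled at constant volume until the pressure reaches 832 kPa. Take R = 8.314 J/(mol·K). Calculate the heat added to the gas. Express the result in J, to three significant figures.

Q ≈ -4050 J

Constant volume ⇒ W = 0, so Q = ΔU = nCᵥΔT with Cᵥ = 3R/2 = 12.47 J/(mol·K).
At constant V, T₂/T₁ = P₂/P₁ ⇒ ΔT = T₁(P₂/P₁ − 1) = 499·(832/974 − 1) = -72.75 K.
ΔU = (4.46)(12.47)(-72.75) = -4046 J.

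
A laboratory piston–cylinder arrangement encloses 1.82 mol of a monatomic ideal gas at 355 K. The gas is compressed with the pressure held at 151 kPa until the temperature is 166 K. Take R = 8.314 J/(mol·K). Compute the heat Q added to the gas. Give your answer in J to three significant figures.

Isobaric: W = nRΔT = (1.82)(8.314)(-189) = -2860 J.
ΔU = nCᵥΔT with Cᵥ = 3R/2: ΔU = (1.82)(12.47)(-189) = -4290 J.
Q = ΔU + W = -4290 − 2860 = -7150 J.

Q ≈ -7150 J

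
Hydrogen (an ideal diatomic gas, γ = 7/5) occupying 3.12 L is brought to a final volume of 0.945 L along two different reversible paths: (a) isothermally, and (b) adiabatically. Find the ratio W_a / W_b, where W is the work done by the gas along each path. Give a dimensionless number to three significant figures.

W_a / W_b ≈ 0.780

Path (a) isothermal: W = P₁V₁ ln(V₂/V₁) → W_a/(P₁V₁) = -1.194.
Path (b) adiabatic: W = P₁V₁(1 − (V₁/V₂)^(γ−1))/(γ−1) → W_b/(P₁V₁) = -1.531.
W_a / W_b = -1.194 / -1.531 = 0.7801.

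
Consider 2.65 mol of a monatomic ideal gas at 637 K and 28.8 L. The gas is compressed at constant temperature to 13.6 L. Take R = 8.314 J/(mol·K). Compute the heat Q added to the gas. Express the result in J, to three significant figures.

Q ≈ -10500 J

Isothermal ⇒ ΔU = 0, so Q = W = nRT ln(V₂/V₁).
Q = (2.65)(8.314)(637) ln(13.6/28.8) = 14034 × -0.7503 = -10530 J.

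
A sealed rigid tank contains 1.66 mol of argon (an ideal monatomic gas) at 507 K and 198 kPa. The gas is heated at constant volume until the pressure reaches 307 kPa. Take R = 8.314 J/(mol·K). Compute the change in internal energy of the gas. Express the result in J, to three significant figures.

Constant volume ⇒ W = 0, so Q = ΔU = nCᵥΔT with Cᵥ = 3R/2 = 12.47 J/(mol·K).
At constant V, T₂/T₁ = P₂/P₁ ⇒ ΔT = T₁(P₂/P₁ − 1) = 507·(307/198 − 1) = 279.1 K.
ΔU = (1.66)(12.47)(279.1) = 5778 J.

ΔU ≈ 5780 J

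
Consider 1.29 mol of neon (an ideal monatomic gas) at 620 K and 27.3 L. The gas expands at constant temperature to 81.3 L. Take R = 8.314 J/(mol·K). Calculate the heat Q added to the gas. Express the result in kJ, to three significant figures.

Q ≈ 7.26 kJ

Isothermal ⇒ ΔU = 0, so Q = W = nRT ln(V₂/V₁).
Q = (1.29)(8.314)(620) ln(81.3/27.3) = 6650 × 1.091 = 7256 J.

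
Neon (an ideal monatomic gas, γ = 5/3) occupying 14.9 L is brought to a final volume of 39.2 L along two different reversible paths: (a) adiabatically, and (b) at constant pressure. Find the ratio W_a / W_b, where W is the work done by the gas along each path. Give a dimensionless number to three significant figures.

W_a / W_b ≈ 0.437

Path (a) adiabatic: W = P₁V₁(1 − (V₁/V₂)^(γ−1))/(γ−1) → W_a/(P₁V₁) = 0.7129.
Path (b) isobaric: W = P₁(V₂ − V₁) → W_b/(P₁V₁) = 1.631.
W_a / W_b = 0.7129 / 1.631 = 0.4371.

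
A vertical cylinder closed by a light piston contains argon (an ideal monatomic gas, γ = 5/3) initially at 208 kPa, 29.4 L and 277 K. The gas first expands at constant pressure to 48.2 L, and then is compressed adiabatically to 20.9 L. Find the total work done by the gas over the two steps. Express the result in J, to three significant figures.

W_total ≈ -7300 J

Step 1 (isobaric): W = PΔV = (208 kPa)(48.2 − 29.4 L) = 3910 J.
After step 1: P = 208 kPa, V = 48.2 L, T = 454.1 K.
Step 2 (adiabatic): W = (P₁V₁ − P₂V₂)/(γ−1) = (10026 − 17500)/0.667 = -11212 J.
W_total = 3910 − 11212 = -7302 J.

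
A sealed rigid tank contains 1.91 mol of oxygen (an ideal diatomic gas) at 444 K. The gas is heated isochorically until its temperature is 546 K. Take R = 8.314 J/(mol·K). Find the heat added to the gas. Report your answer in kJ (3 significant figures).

Q ≈ 4.05 kJ

Constant volume ⇒ W = 0, so Q = ΔU = nCᵥΔT with Cᵥ = 5R/2 = 20.79 J/(mol·K).
ΔU = (1.91)(20.79)(546 − 444) = 4049 J.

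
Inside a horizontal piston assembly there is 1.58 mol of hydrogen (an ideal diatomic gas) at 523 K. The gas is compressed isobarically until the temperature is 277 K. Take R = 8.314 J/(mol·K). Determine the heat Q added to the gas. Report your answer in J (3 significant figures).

Q ≈ -11300 J

Isobaric: W = nRΔT = (1.58)(8.314)(-246) = -3231 J.
ΔU = nCᵥΔT with Cᵥ = 5R/2: ΔU = (1.58)(20.79)(-246) = -8079 J.
Q = ΔU + W = -8079 − 3231 = -11310 J.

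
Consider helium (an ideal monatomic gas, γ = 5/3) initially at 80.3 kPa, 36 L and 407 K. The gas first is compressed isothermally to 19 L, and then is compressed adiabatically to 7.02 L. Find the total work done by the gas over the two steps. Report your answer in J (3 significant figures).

Step 1 (isothermal): W = P₁V₁ ln(V₂/V₁) = (2891) ln(19/36) = -1847 J.
After step 1: P = 152.1 kPa, V = 19 L, T = 407 K.
Step 2 (adiabatic): W = (P₁V₁ − P₂V₂)/(γ−1) = (2891 − 5614)/0.667 = -4085 J.
W_total = -1847 − 4085 = -5933 J.

W_total ≈ -5930 J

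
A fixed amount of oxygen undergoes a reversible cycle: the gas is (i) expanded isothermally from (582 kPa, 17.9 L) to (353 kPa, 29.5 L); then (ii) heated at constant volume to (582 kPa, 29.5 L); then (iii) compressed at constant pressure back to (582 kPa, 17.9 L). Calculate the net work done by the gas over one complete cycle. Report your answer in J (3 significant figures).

Leg (i): W = PᵢVᵢ ln(V_f/Vᵢ) = (10418) ln(29.5/17.9) = 5205 J.
Leg (ii): W = 0.
Leg (iii): W = PΔV = (582)(17.9 − 29.5) = -6751 J.
W_net = 5205 − 6751 = -1547 J.

W_net ≈ -1550 J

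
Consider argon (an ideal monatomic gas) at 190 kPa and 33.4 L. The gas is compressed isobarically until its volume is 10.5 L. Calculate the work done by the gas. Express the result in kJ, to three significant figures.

W ≈ -4.35 kJ

Isobaric: W = P ΔV.
W = (190 kPa)(10.5 − 33.4 L) = (190)(-22.9) = -4351 J.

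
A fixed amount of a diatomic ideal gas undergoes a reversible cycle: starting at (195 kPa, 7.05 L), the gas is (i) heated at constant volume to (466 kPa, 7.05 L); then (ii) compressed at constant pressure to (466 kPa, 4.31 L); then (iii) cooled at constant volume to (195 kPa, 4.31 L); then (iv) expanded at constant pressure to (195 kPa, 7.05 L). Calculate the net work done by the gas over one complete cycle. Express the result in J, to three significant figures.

W_net ≈ -743 J

Constant-volume legs do no work.
W(ii) = (466)(4.31 − 7.05) = -1277 J; W(iv) = (195)(7.05 − 4.31) = 534.3 J.
W_net = -1277 + 534.3 = -742.5 J (the counter-clockwise enclosed area).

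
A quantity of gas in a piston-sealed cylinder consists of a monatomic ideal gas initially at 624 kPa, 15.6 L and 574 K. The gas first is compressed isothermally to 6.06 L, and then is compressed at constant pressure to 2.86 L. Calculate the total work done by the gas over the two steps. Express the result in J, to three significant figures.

Step 1 (isothermal): W = P₁V₁ ln(V₂/V₁) = (9734) ln(6.06/15.6) = -9204 J.
After step 1: P = 1606 kPa, V = 6.06 L, T = 574 K.
Step 2 (isobaric): W = PΔV = (1606 kPa)(2.86 − 6.06 L) = -5140 J.
W_total = -9204 − 5140 = -14345 J.

W_total ≈ -14300 J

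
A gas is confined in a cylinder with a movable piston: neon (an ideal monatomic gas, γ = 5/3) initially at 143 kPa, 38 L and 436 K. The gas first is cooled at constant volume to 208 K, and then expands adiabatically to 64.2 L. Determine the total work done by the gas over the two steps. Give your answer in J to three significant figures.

Step 1 (isochoric): W = 0 (constant volume).
After step 1: P = 68.22 kPa (V unchanged).
Step 2 (adiabatic): W = (P₁V₁ − P₂V₂)/(γ−1) = (2592 − 1828)/0.667 = 1147 J.
W_total = 0 + 1147 = 1147 J.

W_total ≈ 1150 J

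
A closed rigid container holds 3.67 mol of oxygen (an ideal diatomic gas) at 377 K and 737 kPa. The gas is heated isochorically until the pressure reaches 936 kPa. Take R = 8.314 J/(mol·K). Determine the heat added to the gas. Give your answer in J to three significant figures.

Q ≈ 7770 J

Constant volume ⇒ W = 0, so Q = ΔU = nCᵥΔT with Cᵥ = 5R/2 = 20.79 J/(mol·K).
At constant V, T₂/T₁ = P₂/P₁ ⇒ ΔT = T₁(P₂/P₁ − 1) = 377·(936/737 − 1) = 101.8 K.
ΔU = (3.67)(20.79)(101.8) = 7765 J.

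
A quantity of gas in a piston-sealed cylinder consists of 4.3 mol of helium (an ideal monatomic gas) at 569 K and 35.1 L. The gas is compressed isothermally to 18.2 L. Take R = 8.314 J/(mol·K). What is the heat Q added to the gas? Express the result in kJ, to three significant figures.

Q ≈ -13.4 kJ

Isothermal ⇒ ΔU = 0, so Q = W = nRT ln(V₂/V₁).
Q = (4.3)(8.314)(569) ln(18.2/35.1) = 20342 × -0.6568 = -13360 J.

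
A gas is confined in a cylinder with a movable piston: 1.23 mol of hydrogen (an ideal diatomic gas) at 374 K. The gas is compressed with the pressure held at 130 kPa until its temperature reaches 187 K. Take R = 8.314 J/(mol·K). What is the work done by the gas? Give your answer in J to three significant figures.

Isobaric: W = P ΔV = nR ΔT.
W = (1.23)(8.314)(187 − 374) = -1912 J.

W ≈ -1910 J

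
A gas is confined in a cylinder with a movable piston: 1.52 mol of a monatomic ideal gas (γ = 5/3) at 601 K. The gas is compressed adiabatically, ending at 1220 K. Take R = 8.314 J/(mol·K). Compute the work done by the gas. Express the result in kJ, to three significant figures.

Adiabatic ⇒ Q = 0, so W_by = −ΔU = nCᵥ(T₁ − T₂).
Cᵥ = 3R/2 = 12.47 J/(mol·K).
W = (1.52)(12.47)(601 − 1220) = -11734 J.

W ≈ -11.7 kJ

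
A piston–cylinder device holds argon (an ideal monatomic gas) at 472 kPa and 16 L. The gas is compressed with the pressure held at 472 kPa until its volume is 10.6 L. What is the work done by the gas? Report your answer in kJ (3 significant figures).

Isobaric: W = P ΔV.
W = (472 kPa)(10.6 − 16 L) = (472)(-5.4) = -2549 J.

W ≈ -2.55 kJ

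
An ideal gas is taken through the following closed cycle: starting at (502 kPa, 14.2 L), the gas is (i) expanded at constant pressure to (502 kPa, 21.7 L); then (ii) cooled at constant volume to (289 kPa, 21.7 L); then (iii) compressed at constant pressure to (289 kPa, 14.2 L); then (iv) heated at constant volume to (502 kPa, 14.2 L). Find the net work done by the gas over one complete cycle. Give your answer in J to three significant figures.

Constant-volume legs do no work.
W(i) = (502)(21.7 − 14.2) = 3765 J; W(iii) = (289)(14.2 − 21.7) = -2168 J.
W_net = 3765 − 2168 = 1598 J (the clockwise enclosed area).

W_net ≈ 1600 J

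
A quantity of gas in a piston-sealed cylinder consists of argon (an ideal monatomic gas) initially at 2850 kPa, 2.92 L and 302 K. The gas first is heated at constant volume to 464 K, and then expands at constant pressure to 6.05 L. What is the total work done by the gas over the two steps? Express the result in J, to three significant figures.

W_total ≈ 13700 J

Step 1 (isochoric): W = 0 (constant volume).
After step 1: P = 4379 kPa (V unchanged).
Step 2 (isobaric): W = PΔV = (4379 kPa)(6.05 − 2.92 L) = 13706 J.
W_total = 0 + 13706 = 13706 J.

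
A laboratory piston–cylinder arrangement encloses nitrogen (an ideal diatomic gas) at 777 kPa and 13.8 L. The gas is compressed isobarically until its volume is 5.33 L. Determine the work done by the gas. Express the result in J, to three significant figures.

Isobaric: W = P ΔV.
W = (777 kPa)(5.33 − 13.8 L) = (777)(-8.47) = -6581 J.

W ≈ -6580 J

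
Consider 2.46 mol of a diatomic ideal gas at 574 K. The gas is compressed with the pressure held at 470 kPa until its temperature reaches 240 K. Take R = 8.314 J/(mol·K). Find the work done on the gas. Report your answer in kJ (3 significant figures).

W ≈ 6.83 kJ

Isobaric: W = P ΔV = nR ΔT.
W = (2.46)(8.314)(240 − 574) = -6831 J.
Work on gas = −W_by = 6831 J.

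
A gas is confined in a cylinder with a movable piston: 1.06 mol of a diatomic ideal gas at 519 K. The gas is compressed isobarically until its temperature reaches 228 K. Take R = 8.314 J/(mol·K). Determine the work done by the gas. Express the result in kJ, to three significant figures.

W ≈ -2.56 kJ

Isobaric: W = P ΔV = nR ΔT.
W = (1.06)(8.314)(228 − 519) = -2565 J.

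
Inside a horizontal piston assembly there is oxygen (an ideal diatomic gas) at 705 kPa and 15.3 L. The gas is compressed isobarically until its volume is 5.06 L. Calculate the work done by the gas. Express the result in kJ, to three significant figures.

Isobaric: W = P ΔV.
W = (705 kPa)(5.06 − 15.3 L) = (705)(-10.24) = -7219 J.

W ≈ -7.22 kJ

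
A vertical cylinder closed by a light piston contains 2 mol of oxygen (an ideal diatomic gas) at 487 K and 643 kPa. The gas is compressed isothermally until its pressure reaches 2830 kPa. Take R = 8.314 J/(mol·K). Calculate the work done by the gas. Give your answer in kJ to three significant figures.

W ≈ -12.0 kJ

Isothermal process: W = nRT ln(V₂/V₁) = nRT ln(P₁/P₂).
W = (2)(8.314)(487) × ln(643/2830)
  = 8098 × ln(0.2272) = 8098 × -1.482
W_by_gas = -12000 J.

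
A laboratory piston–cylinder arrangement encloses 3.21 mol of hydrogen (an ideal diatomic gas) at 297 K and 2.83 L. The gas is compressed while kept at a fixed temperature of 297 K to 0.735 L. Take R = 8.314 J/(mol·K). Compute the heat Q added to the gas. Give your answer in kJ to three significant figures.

Q ≈ -10.7 kJ

Isothermal ⇒ ΔU = 0, so Q = W = nRT ln(V₂/V₁).
Q = (3.21)(8.314)(297) ln(0.735/2.83) = 7926 × -1.348 = -10686 J.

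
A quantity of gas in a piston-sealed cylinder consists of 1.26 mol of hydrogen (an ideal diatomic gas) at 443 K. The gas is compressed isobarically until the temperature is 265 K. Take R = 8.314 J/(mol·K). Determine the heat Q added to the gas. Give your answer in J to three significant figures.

Isobaric: W = nRΔT = (1.26)(8.314)(-178) = -1865 J.
ΔU = nCᵥΔT with Cᵥ = 5R/2: ΔU = (1.26)(20.79)(-178) = -4662 J.
Q = ΔU + W = -4662 − 1865 = -6526 J.

Q ≈ -6530 J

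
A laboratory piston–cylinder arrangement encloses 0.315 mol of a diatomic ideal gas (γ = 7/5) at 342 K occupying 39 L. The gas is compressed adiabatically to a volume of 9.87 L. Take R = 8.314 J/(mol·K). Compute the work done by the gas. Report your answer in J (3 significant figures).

Adiabatic: TV^(γ−1) = const with γ = 7/5.
T₂ = T₁ (V₁/V₂)^(γ−1) = 342 × (39/9.87)^0.4 = 342 × 1.733 = 592.6 K.
W_by = nCᵥ(T₁ − T₂) = (0.315)(20.79)(342 − 592.6) = -1640 J.

W ≈ -1640 J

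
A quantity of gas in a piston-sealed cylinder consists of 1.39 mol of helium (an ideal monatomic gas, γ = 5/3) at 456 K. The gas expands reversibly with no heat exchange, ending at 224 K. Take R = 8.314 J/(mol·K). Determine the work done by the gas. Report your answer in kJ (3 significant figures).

Adiabatic ⇒ Q = 0, so W_by = −ΔU = nCᵥ(T₁ − T₂).
Cᵥ = 3R/2 = 12.47 J/(mol·K).
W = (1.39)(12.47)(456 − 224) = 4022 J.

W ≈ 4.02 kJ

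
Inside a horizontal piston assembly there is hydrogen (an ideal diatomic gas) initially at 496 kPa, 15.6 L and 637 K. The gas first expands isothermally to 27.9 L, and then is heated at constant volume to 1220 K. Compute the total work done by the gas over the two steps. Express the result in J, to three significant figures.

W_total ≈ 4500 J

Step 1 (isothermal): W = P₁V₁ ln(V₂/V₁) = (7738) ln(27.9/15.6) = 4498 J.
Step 2 (isochoric): W = 0 (constant volume).
W_total = 4498 + 0 = 4498 J.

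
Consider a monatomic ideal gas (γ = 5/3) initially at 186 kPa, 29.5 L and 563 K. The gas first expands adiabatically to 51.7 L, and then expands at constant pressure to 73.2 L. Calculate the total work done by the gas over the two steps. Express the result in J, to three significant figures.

Step 1 (adiabatic): W = (P₁V₁ − P₂V₂)/(γ−1) = (5487 − 3775)/0.667 = 2568 J.
After step 1: P = 73.01 kPa, V = 51.7 L, T = 387.3 K.
Step 2 (isobaric): W = PΔV = (73.01 kPa)(73.2 − 51.7 L) = 1570 J.
W_total = 2568 + 1570 = 4138 J.

W_total ≈ 4140 J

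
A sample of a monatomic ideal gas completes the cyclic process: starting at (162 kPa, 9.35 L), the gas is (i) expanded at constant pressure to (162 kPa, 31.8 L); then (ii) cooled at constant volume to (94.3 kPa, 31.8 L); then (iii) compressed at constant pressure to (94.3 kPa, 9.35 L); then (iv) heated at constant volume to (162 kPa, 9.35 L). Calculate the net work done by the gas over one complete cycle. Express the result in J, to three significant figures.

W_net ≈ 1520 J

Constant-volume legs do no work.
W(i) = (162)(31.8 − 9.35) = 3637 J; W(iii) = (94.3)(9.35 − 31.8) = -2117 J.
W_net = 3637 − 2117 = 1520 J (the clockwise enclosed area).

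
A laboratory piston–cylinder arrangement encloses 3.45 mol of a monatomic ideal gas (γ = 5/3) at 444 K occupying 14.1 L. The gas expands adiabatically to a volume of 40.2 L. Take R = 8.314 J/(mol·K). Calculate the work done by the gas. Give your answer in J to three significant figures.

Adiabatic: TV^(γ−1) = const with γ = 5/3.
T₂ = T₁ (V₁/V₂)^(γ−1) = 444 × (14.1/40.2)^0.667 = 444 × 0.4973 = 220.8 K.
W_by = nCᵥ(T₁ − T₂) = (3.45)(12.47)(444 − 220.8) = 9602 J.

W ≈ 9600 J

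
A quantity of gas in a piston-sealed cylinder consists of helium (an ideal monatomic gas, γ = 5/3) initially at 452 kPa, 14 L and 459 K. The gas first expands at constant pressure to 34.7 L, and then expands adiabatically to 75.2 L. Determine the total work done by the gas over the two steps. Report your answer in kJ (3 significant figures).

W_total ≈ 18.8 kJ

Step 1 (isobaric): W = PΔV = (452 kPa)(34.7 − 14 L) = 9356 J.
After step 1: P = 452 kPa, V = 34.7 L, T = 1138 K.
Step 2 (adiabatic): W = (P₁V₁ − P₂V₂)/(γ−1) = (15684 − 9366)/0.667 = 9478 J.
W_total = 9356 + 9478 = 18834 J.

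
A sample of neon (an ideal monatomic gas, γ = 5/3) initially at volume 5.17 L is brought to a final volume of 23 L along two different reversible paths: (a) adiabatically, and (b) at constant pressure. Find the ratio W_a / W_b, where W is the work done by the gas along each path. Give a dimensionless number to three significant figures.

W_a / W_b ≈ 0.274

Path (a) adiabatic: W = P₁V₁(1 − (V₁/V₂)^(γ−1))/(γ−1) → W_a/(P₁V₁) = 0.9455.
Path (b) isobaric: W = P₁(V₂ − V₁) → W_b/(P₁V₁) = 3.449.
W_a / W_b = 0.9455 / 3.449 = 0.2741.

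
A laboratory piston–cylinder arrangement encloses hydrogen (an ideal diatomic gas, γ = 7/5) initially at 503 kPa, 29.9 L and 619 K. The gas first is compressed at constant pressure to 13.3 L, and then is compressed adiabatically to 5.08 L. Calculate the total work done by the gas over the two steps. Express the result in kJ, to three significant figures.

Step 1 (isobaric): W = PΔV = (503 kPa)(13.3 − 29.9 L) = -8350 J.
After step 1: P = 503 kPa, V = 13.3 L, T = 275.3 K.
Step 2 (adiabatic): W = (P₁V₁ − P₂V₂)/(γ−1) = (6690 − 9831)/0.4 = -7854 J.
W_total = -8350 − 7854 = -16204 J.

W_total ≈ -16.2 kJ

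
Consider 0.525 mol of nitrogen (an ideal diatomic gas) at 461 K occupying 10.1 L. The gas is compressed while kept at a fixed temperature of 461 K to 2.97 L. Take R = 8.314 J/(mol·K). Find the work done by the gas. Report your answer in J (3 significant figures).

Isothermal: W = nRT ln(V₂/V₁).
W = (0.525)(8.314)(461) × ln(2.97/10.1)
  = 2012 × -1.224
W_by_gas = -2463 J.

W ≈ -2460 J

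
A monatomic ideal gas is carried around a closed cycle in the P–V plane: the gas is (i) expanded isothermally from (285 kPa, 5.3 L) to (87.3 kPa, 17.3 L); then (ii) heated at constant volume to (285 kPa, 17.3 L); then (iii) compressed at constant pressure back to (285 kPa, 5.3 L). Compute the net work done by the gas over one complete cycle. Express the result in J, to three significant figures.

W_net ≈ -1630 J

Leg (i): W = PᵢVᵢ ln(V_f/Vᵢ) = (1510) ln(17.3/5.3) = 1787 J.
Leg (ii): W = 0.
Leg (iii): W = PΔV = (285)(5.3 − 17.3) = -3420 J.
W_net = 1787 − 3420 = -1633 J.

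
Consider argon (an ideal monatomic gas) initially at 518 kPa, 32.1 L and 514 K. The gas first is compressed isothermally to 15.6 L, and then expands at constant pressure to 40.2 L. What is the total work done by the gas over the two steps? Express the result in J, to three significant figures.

Step 1 (isothermal): W = P₁V₁ ln(V₂/V₁) = (16628) ln(15.6/32.1) = -11998 J.
After step 1: P = 1066 kPa, V = 15.6 L, T = 514 K.
Step 2 (isobaric): W = PΔV = (1066 kPa)(40.2 − 15.6 L) = 26221 J.
W_total = -11998 + 26221 = 14222 J.

W_total ≈ 14200 J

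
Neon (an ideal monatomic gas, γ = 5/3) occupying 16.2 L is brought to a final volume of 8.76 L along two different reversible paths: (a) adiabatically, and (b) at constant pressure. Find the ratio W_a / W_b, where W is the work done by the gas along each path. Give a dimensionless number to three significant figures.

W_a / W_b ≈ 1.65

Path (a) adiabatic: W = P₁V₁(1 − (V₁/V₂)^(γ−1))/(γ−1) → W_a/(P₁V₁) = -0.7599.
Path (b) isobaric: W = P₁(V₂ − V₁) → W_b/(P₁V₁) = -0.4593.
W_a / W_b = -0.7599 / -0.4593 = 1.655.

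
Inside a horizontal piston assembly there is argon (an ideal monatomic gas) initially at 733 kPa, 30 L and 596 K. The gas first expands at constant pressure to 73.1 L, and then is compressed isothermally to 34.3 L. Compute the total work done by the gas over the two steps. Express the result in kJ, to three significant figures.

Step 1 (isobaric): W = PΔV = (733 kPa)(73.1 − 30 L) = 31592 J.
After step 1: P = 733 kPa, V = 73.1 L, T = 1452 K.
Step 2 (isothermal): W = P₁V₁ ln(V₂/V₁) = (53582) ln(34.3/73.1) = -40545 J.
W_total = 31592 − 40545 = -8953 J.

W_total ≈ -8.95 kJ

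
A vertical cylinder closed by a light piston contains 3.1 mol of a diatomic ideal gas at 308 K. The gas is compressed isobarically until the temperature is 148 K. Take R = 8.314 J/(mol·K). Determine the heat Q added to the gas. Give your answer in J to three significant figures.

Isobaric: W = nRΔT = (3.1)(8.314)(-160) = -4124 J.
ΔU = nCᵥΔT with Cᵥ = 5R/2: ΔU = (3.1)(20.79)(-160) = -10309 J.
Q = ΔU + W = -10309 − 4124 = -14433 J.

Q ≈ -14400 J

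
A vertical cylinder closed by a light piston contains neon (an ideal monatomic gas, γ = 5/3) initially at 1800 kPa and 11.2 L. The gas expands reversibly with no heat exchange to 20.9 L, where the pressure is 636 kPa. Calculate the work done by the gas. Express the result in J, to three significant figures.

W ≈ 10300 J

Adiabatic: W = (P₁V₁ − P₂V₂)/(γ − 1) with γ = 5/3.
P₁V₁ = 20160 J, P₂V₂ = 13292 J.
W = (20160 − 13292) / 0.6667 = 10301 J.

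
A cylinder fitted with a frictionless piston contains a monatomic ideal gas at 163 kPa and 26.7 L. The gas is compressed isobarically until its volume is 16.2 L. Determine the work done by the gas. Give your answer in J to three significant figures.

W ≈ -1710 J

Isobaric: W = P ΔV.
W = (163 kPa)(16.2 − 26.7 L) = (163)(-10.5) = -1712 J.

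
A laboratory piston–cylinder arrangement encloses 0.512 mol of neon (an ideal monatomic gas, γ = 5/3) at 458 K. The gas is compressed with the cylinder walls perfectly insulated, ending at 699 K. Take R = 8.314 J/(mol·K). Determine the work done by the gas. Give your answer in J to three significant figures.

Adiabatic ⇒ Q = 0, so W_by = −ΔU = nCᵥ(T₁ − T₂).
Cᵥ = 3R/2 = 12.47 J/(mol·K).
W = (0.512)(12.47)(458 − 699) = -1539 J.

W ≈ -1540 J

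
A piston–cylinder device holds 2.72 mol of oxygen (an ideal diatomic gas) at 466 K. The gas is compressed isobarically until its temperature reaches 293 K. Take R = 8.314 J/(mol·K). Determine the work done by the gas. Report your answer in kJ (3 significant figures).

Isobaric: W = P ΔV = nR ΔT.
W = (2.72)(8.314)(293 − 466) = -3912 J.

W ≈ -3.91 kJ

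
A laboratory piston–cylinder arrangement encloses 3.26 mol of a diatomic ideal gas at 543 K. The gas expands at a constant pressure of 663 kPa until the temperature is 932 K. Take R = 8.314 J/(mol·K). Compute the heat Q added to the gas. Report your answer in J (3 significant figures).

Isobaric: W = nRΔT = (3.26)(8.314)(389) = 10543 J.
ΔU = nCᵥΔT with Cᵥ = 5R/2: ΔU = (3.26)(20.79)(389) = 26358 J.
Q = ΔU + W = 26358 + 10543 = 36902 J.

Q ≈ 36900 J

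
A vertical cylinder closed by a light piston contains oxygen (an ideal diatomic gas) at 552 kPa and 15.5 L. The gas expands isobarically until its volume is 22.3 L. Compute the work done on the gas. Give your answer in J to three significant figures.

W ≈ -3750 J

Isobaric: W = P ΔV.
W = (552 kPa)(22.3 − 15.5 L) = (552)(6.8) = 3754 J.
Work on gas = −W_by = -3754 J.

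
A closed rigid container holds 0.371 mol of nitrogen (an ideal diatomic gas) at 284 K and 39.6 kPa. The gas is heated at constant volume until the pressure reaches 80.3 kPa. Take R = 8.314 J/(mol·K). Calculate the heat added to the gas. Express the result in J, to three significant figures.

Constant volume ⇒ W = 0, so Q = ΔU = nCᵥΔT with Cᵥ = 5R/2 = 20.79 J/(mol·K).
At constant V, T₂/T₁ = P₂/P₁ ⇒ ΔT = T₁(P₂/P₁ − 1) = 284·(80.3/39.6 − 1) = 291.9 K.
ΔU = (0.371)(20.79)(291.9) = 2251 J.

Q ≈ 2250 J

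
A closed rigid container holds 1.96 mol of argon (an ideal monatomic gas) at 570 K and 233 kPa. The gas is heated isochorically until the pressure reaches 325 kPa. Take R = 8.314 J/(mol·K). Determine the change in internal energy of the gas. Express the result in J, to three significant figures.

ΔU ≈ 5500 J

Constant volume ⇒ W = 0, so Q = ΔU = nCᵥΔT with Cᵥ = 3R/2 = 12.47 J/(mol·K).
At constant V, T₂/T₁ = P₂/P₁ ⇒ ΔT = T₁(P₂/P₁ − 1) = 570·(325/233 − 1) = 225.1 K.
ΔU = (1.96)(12.47)(225.1) = 5501 J.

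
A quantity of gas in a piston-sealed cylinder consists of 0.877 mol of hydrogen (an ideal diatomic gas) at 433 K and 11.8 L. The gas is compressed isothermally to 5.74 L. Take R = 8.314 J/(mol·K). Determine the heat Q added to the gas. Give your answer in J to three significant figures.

Isothermal ⇒ ΔU = 0, so Q = W = nRT ln(V₂/V₁).
Q = (0.877)(8.314)(433) ln(5.74/11.8) = 3157 × -0.7206 = -2275 J.

Q ≈ -2280 J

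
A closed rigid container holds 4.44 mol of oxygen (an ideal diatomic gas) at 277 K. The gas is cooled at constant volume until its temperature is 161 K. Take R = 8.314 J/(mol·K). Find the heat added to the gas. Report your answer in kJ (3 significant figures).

Q ≈ -10.7 kJ

Constant volume ⇒ W = 0, so Q = ΔU = nCᵥΔT with Cᵥ = 5R/2 = 20.79 J/(mol·K).
ΔU = (4.44)(20.79)(161 − 277) = -10705 J.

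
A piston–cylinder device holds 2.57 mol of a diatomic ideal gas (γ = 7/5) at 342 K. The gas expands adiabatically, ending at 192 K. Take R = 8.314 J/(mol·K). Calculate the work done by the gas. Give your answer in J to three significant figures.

Adiabatic ⇒ Q = 0, so W_by = −ΔU = nCᵥ(T₁ − T₂).
Cᵥ = 5R/2 = 20.79 J/(mol·K).
W = (2.57)(20.79)(342 − 192) = 8013 J.

W ≈ 8010 J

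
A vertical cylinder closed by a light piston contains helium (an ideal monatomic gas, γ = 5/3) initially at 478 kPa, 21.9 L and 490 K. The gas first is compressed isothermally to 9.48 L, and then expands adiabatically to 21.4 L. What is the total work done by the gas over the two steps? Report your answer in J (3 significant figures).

Step 1 (isothermal): W = P₁V₁ ln(V₂/V₁) = (10468) ln(9.48/21.9) = -8765 J.
After step 1: P = 1104 kPa, V = 9.48 L, T = 490 K.
Step 2 (adiabatic): W = (P₁V₁ − P₂V₂)/(γ−1) = (10468 − 6083)/0.667 = 6577 J.
W_total = -8765 + 6577 = -2188 J.

W_total ≈ -2190 J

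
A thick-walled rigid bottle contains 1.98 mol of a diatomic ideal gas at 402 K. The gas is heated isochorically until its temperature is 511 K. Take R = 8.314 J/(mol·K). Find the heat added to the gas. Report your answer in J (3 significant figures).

Q ≈ 4490 J

Constant volume ⇒ W = 0, so Q = ΔU = nCᵥΔT with Cᵥ = 5R/2 = 20.79 J/(mol·K).
ΔU = (1.98)(20.79)(511 − 402) = 4486 J.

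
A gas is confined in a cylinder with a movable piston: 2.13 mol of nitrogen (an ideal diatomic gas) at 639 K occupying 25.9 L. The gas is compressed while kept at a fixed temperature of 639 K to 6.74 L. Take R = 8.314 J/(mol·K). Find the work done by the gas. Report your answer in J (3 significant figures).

Isothermal: W = nRT ln(V₂/V₁).
W = (2.13)(8.314)(639) × ln(6.74/25.9)
  = 11316 × -1.346
W_by_gas = -15233 J.

W ≈ -15200 J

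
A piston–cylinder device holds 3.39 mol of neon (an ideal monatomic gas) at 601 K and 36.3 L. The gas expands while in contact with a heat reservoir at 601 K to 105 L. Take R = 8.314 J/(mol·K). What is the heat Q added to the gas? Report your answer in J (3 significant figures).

Q ≈ 18000 J

Isothermal ⇒ ΔU = 0, so Q = W = nRT ln(V₂/V₁).
Q = (3.39)(8.314)(601) ln(105/36.3) = 16939 × 1.062 = 17991 J.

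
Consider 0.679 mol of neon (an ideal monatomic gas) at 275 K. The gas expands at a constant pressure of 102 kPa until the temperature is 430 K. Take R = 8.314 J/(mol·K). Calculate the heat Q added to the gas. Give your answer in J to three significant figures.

Isobaric: W = nRΔT = (0.679)(8.314)(155) = 875 J.
ΔU = nCᵥΔT with Cᵥ = 3R/2: ΔU = (0.679)(12.47)(155) = 1313 J.
Q = ΔU + W = 1313 + 875 = 2188 J.

Q ≈ 2190 J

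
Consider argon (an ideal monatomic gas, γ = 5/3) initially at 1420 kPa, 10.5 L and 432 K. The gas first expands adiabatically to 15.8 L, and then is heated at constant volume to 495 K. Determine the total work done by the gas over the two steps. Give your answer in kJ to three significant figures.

W_total ≈ 5.33 kJ

Step 1 (adiabatic): W = (P₁V₁ − P₂V₂)/(γ−1) = (14910 − 11354)/0.667 = 5333 J.
Step 2 (isochoric): W = 0 (constant volume).
W_total = 5333 + 0 = 5333 J.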